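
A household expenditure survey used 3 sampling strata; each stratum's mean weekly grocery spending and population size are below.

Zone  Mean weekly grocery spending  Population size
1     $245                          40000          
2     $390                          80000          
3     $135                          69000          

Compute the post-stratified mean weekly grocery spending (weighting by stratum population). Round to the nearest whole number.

266

Σ Nₕ·x̄ₕ = 245×40000 + 390×80000 + 135×69000
  = 9800000 + 31200000 + 9315000 = 50315000
Σ Nₕ = 40000 + 80000 + 69000 = 189000
Overall mean = 50315000 / 189000 = 266.21693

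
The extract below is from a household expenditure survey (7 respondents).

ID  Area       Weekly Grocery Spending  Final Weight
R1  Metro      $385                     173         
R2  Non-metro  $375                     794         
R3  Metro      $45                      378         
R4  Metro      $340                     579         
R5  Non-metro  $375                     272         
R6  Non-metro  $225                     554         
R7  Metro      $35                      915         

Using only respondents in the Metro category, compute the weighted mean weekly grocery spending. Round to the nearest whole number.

153

Metro rows: R1, R3, R4, R7
Weighted sum = 385×173 + 45×378 + 340×579 + 35×915
  = 312500
Sum of weights = 173 + 378 + 579 + 915 = 2045
Weighted mean = 312500 / 2045 = 152.81174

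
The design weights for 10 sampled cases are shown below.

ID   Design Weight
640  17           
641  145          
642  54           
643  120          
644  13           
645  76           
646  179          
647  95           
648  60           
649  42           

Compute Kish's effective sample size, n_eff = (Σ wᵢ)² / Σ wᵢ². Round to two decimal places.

Σ wᵢ = 17 + 145 + 54 + 120 + 13 + 76 + 179 + 95 + 60 + 42 = 801
Σ wᵢ² = 289 + 21025 + 2916 + 14400 + 169 + 5776 + 32041 + 9025 + 3600 + 1764 = 91005
n_eff = 801² / 91005 = 641601 / 91005 = 7.0501731

7.05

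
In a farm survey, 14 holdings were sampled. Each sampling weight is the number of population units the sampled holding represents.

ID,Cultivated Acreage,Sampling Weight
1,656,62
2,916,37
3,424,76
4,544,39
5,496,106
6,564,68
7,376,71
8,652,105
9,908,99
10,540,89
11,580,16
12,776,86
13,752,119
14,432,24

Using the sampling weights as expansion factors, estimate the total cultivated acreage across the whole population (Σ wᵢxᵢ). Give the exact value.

Weighted total = 627912

627912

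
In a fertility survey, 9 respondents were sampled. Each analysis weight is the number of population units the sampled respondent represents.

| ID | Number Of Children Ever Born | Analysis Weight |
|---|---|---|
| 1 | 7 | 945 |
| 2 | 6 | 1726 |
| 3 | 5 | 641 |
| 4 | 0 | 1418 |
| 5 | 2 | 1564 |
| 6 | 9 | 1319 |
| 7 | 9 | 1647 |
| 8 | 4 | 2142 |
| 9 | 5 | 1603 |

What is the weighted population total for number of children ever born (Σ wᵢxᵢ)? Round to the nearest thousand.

Weighted total = 66581

67000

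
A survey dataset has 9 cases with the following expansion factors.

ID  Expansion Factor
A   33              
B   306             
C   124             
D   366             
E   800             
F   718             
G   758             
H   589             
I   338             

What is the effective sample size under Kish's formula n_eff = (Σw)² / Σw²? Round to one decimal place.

6.7

Σ wᵢ = 4032
Σ wᵢ² = 1089 + 93636 + 15376 + 133956 + 640000 + 515524 + 574564 + 346921 + 114244 = 2435310
n_eff = 4032² / 2435310 = 16257024 / 2435310 = 6.675546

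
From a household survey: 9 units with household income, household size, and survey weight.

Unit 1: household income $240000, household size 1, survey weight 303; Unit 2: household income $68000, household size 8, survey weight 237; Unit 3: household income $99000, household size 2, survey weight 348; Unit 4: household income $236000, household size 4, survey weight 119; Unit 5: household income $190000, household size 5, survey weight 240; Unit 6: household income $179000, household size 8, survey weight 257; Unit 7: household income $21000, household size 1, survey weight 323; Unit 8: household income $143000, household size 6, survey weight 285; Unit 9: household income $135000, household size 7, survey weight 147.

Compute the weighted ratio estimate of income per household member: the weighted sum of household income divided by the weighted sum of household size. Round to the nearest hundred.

32000

Σ wᵢ·y = 240000×303 + 68000×237 + 99000×348 + 236000×119 + 190000×240 + 179000×257 + 21000×323 + 143000×285 + 135000×147
  = 310358000
Σ wᵢ·x = 9689
Ratio = 310358000 / 9689 = 32031.995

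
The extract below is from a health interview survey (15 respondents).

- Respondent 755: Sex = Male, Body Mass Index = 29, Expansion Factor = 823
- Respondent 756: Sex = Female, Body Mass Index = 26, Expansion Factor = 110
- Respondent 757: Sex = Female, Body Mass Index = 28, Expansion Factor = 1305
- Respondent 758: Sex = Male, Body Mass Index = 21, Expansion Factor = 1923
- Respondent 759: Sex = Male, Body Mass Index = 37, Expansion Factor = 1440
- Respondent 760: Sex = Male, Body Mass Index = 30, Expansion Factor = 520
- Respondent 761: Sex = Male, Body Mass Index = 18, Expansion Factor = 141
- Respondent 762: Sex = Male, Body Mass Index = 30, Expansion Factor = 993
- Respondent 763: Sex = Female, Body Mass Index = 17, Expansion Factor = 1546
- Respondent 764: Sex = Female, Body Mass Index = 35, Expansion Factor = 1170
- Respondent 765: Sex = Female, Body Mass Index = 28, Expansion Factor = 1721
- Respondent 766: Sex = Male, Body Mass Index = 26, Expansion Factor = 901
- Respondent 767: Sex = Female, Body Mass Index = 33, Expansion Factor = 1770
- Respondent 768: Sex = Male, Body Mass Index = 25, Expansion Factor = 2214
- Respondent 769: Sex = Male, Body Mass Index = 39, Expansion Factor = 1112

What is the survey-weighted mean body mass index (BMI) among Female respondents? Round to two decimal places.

27.98

Female rows: 756, 757, 763, 764, 765, 767
Weighted sum = 26×110 + 28×1305 + 17×1546 + 35×1170 + 28×1721 + 33×1770
  = 2860 + 36540 + 26282 + 40950 + 48188 + 58410 = 213230
Sum of weights = 7622
Weighted mean = 213230 / 7622 = 27.975597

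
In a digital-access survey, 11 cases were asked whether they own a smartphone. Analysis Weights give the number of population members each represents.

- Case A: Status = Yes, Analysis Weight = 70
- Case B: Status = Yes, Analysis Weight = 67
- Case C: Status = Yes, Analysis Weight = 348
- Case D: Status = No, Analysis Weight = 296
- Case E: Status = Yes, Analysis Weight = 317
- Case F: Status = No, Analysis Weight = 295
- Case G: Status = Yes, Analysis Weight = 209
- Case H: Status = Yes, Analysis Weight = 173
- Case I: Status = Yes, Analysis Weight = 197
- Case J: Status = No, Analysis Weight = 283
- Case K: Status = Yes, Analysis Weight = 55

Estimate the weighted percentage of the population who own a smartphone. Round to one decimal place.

Sum of weights for 'Yes' = 70 + 67 + 348 + 317 + 209 + 173 + 197 + 55 = 1436
Total weight = 70 + 67 + 348 + 296 + 317 + 295 + 209 + 173 + 197 + 283 + 55 = 2310
Weighted proportion = 1436 / 2310 = 0.62164502 → 62.164502%

62.2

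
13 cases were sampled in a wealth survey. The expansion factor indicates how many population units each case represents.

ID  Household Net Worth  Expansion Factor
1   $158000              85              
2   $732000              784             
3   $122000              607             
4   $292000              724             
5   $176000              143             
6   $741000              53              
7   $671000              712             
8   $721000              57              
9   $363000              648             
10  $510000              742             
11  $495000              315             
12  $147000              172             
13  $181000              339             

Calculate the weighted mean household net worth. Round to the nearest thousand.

Weighted sum = 2312282000
Sum of weights = 5381
Weighted mean = 2312282000 / 5381 = 429712.32

430000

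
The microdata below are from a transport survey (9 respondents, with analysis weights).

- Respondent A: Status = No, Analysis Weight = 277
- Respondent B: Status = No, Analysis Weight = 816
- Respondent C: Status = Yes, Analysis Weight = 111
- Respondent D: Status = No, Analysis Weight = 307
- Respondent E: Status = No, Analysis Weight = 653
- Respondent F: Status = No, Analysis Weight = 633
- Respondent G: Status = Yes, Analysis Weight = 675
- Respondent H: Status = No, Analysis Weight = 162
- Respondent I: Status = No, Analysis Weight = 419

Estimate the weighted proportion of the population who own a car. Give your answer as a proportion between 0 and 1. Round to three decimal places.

Sum of weights for 'Yes' = 111 + 675 = 786
Total weight = 277 + 816 + 111 + 307 + 653 + 633 + 675 + 162 + 419 = 4053
Weighted proportion = 786 / 4053 = 0.19393042

0.194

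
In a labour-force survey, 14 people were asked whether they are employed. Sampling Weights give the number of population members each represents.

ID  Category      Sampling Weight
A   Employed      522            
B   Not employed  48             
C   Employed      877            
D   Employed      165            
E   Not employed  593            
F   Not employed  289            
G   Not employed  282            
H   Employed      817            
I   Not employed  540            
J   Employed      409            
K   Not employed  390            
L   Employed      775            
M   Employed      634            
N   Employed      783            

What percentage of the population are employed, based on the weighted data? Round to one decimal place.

69.9

Sum of weights for 'Employed' = 522 + 877 + 165 + 817 + 409 + 775 + 634 + 783 = 4982
Total weight = 7124
Weighted proportion = 4982 / 7124 = 0.69932622 → 69.932622%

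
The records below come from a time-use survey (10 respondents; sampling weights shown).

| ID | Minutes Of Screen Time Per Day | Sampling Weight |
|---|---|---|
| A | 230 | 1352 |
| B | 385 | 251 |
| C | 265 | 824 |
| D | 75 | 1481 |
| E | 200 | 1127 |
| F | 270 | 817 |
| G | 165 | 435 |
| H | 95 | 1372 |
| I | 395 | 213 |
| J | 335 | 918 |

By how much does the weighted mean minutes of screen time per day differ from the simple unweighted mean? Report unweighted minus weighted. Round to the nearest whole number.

39

Unweighted sum = 230 + 385 + 265 + 75 + 200 + 270 + 165 + 95 + 395 + 335 = 2415
Unweighted mean = 2415 / 10 = 241.5
Weighted sum = 230×1352 + 385×251 + 265×824 + 75×1481 + 200×1127 + 270×817 + 165×435 + 95×1372 + 395×213 + 335×918
  = 310960 + 96635 + 218360 + 111075 + 225400 + 220590 + 71775 + 130340 + 84135 + 307530 = 1776800
Sum of weights = 1352 + 251 + 824 + 1481 + 1127 + 817 + 435 + 1372 + 213 + 918 = 8790
Weighted mean = 1776800 / 8790 = 202.13879
Difference (unweighted minus weighted) = 39.361206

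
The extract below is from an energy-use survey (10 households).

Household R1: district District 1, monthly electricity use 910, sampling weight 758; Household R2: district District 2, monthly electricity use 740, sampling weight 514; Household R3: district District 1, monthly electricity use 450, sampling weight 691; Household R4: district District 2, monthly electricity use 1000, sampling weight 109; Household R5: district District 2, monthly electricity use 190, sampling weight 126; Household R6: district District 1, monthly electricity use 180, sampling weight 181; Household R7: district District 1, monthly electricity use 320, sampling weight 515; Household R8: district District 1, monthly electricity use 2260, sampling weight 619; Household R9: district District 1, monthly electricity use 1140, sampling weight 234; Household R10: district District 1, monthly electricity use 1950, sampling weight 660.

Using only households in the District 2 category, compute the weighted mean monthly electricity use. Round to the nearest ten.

District 2 rows: R2, R4, R5
Weighted sum = 513300
Sum of weights = 514 + 109 + 126 = 749
Weighted mean = 513300 / 749 = 685.31375

690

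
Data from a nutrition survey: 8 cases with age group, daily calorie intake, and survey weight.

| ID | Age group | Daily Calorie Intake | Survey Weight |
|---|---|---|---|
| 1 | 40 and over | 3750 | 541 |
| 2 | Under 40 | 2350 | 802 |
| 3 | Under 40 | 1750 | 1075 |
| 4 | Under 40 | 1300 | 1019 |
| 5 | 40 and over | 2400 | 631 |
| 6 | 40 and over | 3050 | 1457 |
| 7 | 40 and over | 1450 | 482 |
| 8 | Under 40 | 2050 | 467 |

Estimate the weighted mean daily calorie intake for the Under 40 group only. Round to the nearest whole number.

1798

Under 40 rows: 2, 3, 4, 8
Weighted sum = 6048000
Sum of weights = 3363
Weighted mean = 6048000 / 3363 = 1798.3943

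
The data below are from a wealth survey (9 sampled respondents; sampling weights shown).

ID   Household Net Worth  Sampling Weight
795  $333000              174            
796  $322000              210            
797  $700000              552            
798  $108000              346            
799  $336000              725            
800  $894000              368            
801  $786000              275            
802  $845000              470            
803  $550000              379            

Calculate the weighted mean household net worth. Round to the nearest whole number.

555494

Weighted sum = 333000×174 + 322000×210 + 700000×552 + 108000×346 + 336000×725 + 894000×368 + 786000×275 + 845000×470 + 550000×379
  = 1943672000
Sum of weights = 174 + 210 + 552 + 346 + 725 + 368 + 275 + 470 + 379 = 3499
Weighted mean = 1943672000 / 3499 = 555493.57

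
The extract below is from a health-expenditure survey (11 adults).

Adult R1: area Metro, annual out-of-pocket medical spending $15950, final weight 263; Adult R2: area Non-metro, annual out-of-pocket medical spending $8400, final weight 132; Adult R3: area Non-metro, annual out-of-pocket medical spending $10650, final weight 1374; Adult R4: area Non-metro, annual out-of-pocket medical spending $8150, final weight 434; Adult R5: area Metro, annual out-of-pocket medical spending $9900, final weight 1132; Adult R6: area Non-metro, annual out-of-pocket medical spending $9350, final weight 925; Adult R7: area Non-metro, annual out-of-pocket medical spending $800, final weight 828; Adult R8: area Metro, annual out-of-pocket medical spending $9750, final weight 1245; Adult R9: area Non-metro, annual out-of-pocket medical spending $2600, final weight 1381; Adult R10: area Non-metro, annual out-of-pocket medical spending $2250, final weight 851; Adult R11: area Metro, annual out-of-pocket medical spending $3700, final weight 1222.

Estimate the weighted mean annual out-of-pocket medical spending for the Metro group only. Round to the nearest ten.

8300

Metro rows: R1, R5, R8, R11
Weighted sum = 32061800
Sum of weights = 263 + 1132 + 1245 + 1222 = 3862
Weighted mean = 32061800 / 3862 = 8301.8643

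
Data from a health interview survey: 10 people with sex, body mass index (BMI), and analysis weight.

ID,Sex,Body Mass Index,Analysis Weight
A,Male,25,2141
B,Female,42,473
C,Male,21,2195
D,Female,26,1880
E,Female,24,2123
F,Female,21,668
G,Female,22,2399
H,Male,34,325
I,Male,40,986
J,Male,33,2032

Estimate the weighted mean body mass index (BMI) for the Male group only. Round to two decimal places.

Male rows: A, C, H, I, J
Weighted sum = 25×2141 + 21×2195 + 34×325 + 40×986 + 33×2032
  = 53525 + 46095 + 11050 + 39440 + 67056 = 217166
Sum of weights = 2141 + 2195 + 325 + 986 + 2032 = 7679
Weighted mean = 217166 / 7679 = 28.280505

28.28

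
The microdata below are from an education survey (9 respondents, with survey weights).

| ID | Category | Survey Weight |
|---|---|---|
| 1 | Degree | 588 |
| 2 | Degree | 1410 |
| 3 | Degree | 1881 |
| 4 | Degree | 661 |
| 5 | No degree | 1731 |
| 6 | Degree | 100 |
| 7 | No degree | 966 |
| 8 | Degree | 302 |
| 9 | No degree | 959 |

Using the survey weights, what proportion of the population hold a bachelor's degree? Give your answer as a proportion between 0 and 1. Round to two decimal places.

0.57

Sum of weights for 'Degree' = 588 + 1410 + 1881 + 661 + 100 + 302 = 4942
Total weight = 8598
Weighted proportion = 4942 / 8598 = 0.57478483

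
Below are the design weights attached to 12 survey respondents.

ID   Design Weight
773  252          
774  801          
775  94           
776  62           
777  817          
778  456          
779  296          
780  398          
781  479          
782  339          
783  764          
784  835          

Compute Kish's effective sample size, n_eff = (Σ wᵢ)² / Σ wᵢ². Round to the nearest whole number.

9

Σ wᵢ = 5593
Σ wᵢ² = 3464513
n_eff = 5593² / 3464513 = 31281649 / 3464513 = 9.029162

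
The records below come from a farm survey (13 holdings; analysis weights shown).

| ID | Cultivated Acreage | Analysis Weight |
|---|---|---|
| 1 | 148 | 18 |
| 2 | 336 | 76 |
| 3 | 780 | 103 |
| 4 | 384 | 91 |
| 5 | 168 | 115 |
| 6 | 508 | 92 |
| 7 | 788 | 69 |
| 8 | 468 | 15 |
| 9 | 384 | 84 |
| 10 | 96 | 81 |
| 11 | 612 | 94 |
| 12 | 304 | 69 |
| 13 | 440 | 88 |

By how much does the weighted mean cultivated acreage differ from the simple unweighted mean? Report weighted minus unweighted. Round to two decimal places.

Unweighted sum = 5416
Unweighted mean = 5416 / 13 = 416.61538
Weighted sum = 428188
Sum of weights = 995
Weighted mean = 428188 / 995 = 430.3397
Difference (weighted minus unweighted) = 13.724314

13.72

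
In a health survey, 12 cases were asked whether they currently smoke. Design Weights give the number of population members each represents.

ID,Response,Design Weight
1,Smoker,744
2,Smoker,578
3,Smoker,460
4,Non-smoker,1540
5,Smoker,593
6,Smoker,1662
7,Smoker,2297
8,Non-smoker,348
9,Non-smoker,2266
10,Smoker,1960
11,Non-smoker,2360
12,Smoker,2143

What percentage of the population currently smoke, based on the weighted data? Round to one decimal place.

Sum of weights for 'Smoker' = 744 + 578 + 460 + 593 + 1662 + 2297 + 1960 + 2143 = 10437
Total weight = 744 + 578 + 460 + 1540 + 593 + 1662 + 2297 + 348 + 2266 + 1960 + 2360 + 2143 = 16951
Weighted proportion = 10437 / 16951 = 0.61571589 → 61.571589%

61.6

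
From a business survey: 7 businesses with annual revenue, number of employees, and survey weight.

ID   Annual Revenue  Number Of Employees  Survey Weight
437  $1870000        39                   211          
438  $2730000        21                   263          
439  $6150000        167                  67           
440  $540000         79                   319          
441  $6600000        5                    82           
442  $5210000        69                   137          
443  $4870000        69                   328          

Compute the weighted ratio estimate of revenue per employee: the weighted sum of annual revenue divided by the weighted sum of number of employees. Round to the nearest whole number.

Σ wᵢ·y = 1870000×211 + 2730000×263 + 6150000×67 + 540000×319 + 6600000×82 + 5210000×137 + 4870000×328
  = 394570000 + 717990000 + 412050000 + 172260000 + 541200000 + 713770000 + 1597360000 = 4549200000
Σ wᵢ·x = 39×211 + 21×263 + 167×67 + 79×319 + 5×82 + 69×137 + 69×328
  = 8229 + 5523 + 11189 + 25201 + 410 + 9453 + 22632 = 82637
Ratio = 4549200000 / 82637 = 55050.401

55050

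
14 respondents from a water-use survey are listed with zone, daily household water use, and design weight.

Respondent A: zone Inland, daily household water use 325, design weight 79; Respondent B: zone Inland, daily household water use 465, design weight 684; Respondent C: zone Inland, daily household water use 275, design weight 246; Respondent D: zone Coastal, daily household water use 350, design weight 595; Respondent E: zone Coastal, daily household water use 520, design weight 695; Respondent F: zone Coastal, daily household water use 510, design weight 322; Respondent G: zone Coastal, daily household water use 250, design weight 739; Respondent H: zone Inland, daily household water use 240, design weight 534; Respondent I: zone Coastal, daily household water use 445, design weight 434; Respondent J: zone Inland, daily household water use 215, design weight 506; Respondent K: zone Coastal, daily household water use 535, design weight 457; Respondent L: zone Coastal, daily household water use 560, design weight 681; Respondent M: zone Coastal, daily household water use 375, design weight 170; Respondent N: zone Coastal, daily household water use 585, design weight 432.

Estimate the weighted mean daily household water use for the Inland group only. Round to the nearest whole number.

316

Inland rows: A, B, C, H, J
Weighted sum = 648335
Sum of weights = 79 + 684 + 246 + 534 + 506 = 2049
Weighted mean = 648335 / 2049 = 316.41532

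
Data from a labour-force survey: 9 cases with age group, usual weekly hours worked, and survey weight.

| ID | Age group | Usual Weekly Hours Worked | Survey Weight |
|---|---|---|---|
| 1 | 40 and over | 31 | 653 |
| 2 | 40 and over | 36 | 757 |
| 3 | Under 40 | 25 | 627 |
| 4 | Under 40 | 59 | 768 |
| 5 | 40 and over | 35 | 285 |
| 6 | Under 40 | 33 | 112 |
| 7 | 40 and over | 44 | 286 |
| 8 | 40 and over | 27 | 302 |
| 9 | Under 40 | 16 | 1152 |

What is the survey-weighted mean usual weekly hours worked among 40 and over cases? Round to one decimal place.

40 and over rows: 1, 2, 5, 7, 8
Weighted sum = 31×653 + 36×757 + 35×285 + 44×286 + 27×302
  = 20243 + 27252 + 9975 + 12584 + 8154 = 78208
Sum of weights = 653 + 757 + 285 + 286 + 302 = 2283
Weighted mean = 78208 / 2283 = 34.25668

34.3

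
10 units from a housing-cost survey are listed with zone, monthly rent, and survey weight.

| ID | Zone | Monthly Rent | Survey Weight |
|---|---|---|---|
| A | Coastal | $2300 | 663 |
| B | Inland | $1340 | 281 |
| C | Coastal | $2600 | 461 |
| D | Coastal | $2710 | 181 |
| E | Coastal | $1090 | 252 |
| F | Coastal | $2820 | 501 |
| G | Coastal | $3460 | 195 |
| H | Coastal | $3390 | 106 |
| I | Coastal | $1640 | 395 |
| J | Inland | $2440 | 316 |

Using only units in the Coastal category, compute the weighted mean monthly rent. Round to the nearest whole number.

2390

Coastal rows: A, C, D, E, F, G, H, I
Weighted sum = 2300×663 + 2600×461 + 2710×181 + 1090×252 + 2820×501 + 3460×195 + 3390×106 + 1640×395
  = 1524900 + 1198600 + 490510 + 274680 + 1412820 + 674700 + 359340 + 647800 = 6583350
Sum of weights = 663 + 461 + 181 + 252 + 501 + 195 + 106 + 395 = 2754
Weighted mean = 6583350 / 2754 = 2390.4684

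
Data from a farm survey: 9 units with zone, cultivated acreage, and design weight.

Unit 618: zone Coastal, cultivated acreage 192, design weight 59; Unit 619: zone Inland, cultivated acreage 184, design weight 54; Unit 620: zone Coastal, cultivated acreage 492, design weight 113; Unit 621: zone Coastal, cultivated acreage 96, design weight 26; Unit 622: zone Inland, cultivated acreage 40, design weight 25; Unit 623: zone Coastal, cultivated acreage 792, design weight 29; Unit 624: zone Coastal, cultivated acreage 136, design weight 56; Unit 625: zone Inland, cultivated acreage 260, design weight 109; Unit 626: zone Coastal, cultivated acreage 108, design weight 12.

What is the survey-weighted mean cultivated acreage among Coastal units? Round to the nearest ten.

Coastal rows: 618, 620, 621, 623, 624, 626
Weighted sum = 192×59 + 492×113 + 96×26 + 792×29 + 136×56 + 108×12
  = 11328 + 55596 + 2496 + 22968 + 7616 + 1296 = 101300
Sum of weights = 59 + 113 + 26 + 29 + 56 + 12 = 295
Weighted mean = 101300 / 295 = 343.38983

340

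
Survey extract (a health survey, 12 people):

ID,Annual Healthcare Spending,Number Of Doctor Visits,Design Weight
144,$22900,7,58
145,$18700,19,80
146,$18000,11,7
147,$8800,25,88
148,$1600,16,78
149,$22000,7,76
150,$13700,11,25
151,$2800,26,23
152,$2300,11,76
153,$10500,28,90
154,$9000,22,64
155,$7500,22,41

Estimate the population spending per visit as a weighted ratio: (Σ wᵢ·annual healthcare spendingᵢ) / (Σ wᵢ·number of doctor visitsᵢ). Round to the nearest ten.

630

Σ wᵢ·y = 22900×58 + 18700×80 + 18000×7 + 8800×88 + 1600×78 + 22000×76 + 13700×25 + 2800×23 + 2300×76 + 10500×90 + 9000×64 + 7500×41
  = 1328200 + 1496000 + 126000 + 774400 + 124800 + 1672000 + 342500 + 64400 + 174800 + 945000 + 576000 + 307500 = 7931600
Σ wᵢ·x = 7×58 + 19×80 + 11×7 + 25×88 + 16×78 + 7×76 + 11×25 + 26×23 + 11×76 + 28×90 + 22×64 + 22×41
  = 406 + 1520 + 77 + 2200 + 1248 + 532 + 275 + 598 + 836 + 2520 + 1408 + 902 = 12522
Ratio = 7931600 / 12522 = 633.41319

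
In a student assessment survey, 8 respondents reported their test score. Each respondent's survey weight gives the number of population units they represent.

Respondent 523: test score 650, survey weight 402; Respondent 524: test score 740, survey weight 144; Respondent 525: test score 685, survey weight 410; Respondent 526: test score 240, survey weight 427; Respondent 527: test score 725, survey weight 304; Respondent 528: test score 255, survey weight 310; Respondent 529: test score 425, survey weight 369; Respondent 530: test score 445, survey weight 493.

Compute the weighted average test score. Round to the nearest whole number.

Weighted sum = 650×402 + 740×144 + 685×410 + 240×427 + 725×304 + 255×310 + 425×369 + 445×493
  = 1426850
Sum of weights = 402 + 144 + 410 + 427 + 304 + 310 + 369 + 493 = 2859
Weighted mean = 1426850 / 2859 = 499.0731

499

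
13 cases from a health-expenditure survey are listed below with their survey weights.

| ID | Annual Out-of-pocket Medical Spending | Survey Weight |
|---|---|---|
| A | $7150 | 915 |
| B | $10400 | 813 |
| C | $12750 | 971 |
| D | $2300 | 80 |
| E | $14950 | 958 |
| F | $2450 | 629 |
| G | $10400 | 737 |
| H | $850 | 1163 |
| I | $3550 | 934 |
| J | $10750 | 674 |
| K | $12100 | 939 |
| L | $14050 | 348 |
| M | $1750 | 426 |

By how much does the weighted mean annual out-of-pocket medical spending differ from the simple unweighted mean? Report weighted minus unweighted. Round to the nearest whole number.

349

Unweighted sum = 103450
Unweighted mean = 103450 / 13 = 7957.6923
Weighted sum = 79636200
Sum of weights = 9587
Weighted mean = 79636200 / 9587 = 8306.6861
Difference (weighted minus unweighted) = 348.99383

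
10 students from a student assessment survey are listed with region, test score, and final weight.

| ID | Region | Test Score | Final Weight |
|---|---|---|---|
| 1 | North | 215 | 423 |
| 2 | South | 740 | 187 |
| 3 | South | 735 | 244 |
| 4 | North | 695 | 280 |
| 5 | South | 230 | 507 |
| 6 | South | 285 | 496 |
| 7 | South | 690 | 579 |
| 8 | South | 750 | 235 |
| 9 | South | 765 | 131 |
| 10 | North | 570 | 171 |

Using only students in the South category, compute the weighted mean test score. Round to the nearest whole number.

526

South rows: 2, 3, 5, 6, 7, 8, 9
Weighted sum = 1251665
Sum of weights = 2379
Weighted mean = 1251665 / 2379 = 526.13073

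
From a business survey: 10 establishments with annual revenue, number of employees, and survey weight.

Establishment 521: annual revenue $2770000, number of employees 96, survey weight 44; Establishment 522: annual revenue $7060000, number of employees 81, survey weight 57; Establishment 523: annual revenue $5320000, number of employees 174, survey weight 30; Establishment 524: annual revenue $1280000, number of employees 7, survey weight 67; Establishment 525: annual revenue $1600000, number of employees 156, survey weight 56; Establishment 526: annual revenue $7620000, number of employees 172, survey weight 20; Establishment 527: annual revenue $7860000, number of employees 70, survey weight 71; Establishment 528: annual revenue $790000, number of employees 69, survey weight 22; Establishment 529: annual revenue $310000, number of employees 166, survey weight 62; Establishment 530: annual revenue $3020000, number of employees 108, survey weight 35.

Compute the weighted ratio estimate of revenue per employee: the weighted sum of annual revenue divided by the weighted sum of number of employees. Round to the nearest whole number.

36221

Σ wᵢ·y = 2770000×44 + 7060000×57 + 5320000×30 + 1280000×67 + 1600000×56 + 7620000×20 + 7860000×71 + 790000×22 + 310000×62 + 3020000×35
  = 1712020000
Σ wᵢ·x = 96×44 + 81×57 + 174×30 + 7×67 + 156×56 + 172×20 + 70×71 + 69×22 + 166×62 + 108×35
  = 4224 + 4617 + 5220 + 469 + 8736 + 3440 + 4970 + 1518 + 10292 + 3780 = 47266
Ratio = 1712020000 / 47266 = 36220.962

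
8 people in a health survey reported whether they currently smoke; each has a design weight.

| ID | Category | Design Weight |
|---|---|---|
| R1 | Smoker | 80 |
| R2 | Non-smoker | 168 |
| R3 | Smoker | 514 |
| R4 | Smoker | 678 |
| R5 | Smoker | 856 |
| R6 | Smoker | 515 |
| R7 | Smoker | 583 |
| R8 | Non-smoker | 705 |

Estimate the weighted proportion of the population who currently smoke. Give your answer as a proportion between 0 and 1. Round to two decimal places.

0.79

Sum of weights for 'Smoker' = 80 + 514 + 678 + 856 + 515 + 583 = 3226
Total weight = 80 + 168 + 514 + 678 + 856 + 515 + 583 + 705 = 4099
Weighted proportion = 3226 / 4099 = 0.78702122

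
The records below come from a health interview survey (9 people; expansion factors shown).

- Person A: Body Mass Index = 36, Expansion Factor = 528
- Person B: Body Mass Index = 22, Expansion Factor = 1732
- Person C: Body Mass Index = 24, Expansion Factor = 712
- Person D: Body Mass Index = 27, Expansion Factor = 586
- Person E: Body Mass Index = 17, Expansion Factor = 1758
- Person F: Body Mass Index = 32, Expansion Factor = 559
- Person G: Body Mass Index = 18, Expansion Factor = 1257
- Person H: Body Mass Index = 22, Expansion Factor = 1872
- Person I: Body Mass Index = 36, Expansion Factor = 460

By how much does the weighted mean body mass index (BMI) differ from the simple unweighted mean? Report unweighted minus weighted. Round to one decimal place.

Unweighted sum = 234
Unweighted mean = 234 / 9 = 26
Weighted sum = 36×528 + 22×1732 + 24×712 + 27×586 + 17×1758 + 32×559 + 18×1257 + 22×1872 + 36×460
  = 19008 + 38104 + 17088 + 15822 + 29886 + 17888 + 22626 + 41184 + 16560 = 218166
Sum of weights = 528 + 1732 + 712 + 586 + 1758 + 559 + 1257 + 1872 + 460 = 9464
Weighted mean = 218166 / 9464 = 23.052198
Difference (unweighted minus weighted) = 2.9478022

2.9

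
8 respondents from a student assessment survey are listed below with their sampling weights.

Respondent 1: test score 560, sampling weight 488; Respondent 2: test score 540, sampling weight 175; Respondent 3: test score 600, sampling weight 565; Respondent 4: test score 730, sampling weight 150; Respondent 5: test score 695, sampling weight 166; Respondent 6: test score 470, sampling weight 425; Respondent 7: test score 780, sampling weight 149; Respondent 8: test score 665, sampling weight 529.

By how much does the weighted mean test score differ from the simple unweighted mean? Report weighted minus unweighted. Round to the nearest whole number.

-26

Unweighted sum = 560 + 540 + 600 + 730 + 695 + 470 + 780 + 665 = 5040
Unweighted mean = 5040 / 8 = 630
Weighted sum = 1599405
Sum of weights = 488 + 175 + 565 + 150 + 166 + 425 + 149 + 529 = 2647
Weighted mean = 1599405 / 2647 = 604.23309
Difference (weighted minus unweighted) = -25.766906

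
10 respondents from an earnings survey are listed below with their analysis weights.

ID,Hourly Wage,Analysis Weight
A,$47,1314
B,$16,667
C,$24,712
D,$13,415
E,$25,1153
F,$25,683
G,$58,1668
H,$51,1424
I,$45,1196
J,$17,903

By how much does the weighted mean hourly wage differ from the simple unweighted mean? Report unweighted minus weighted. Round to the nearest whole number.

Unweighted sum = 47 + 16 + 24 + 13 + 25 + 25 + 58 + 51 + 45 + 17 = 321
Unweighted mean = 321 / 10 = 32.1
Weighted sum = 47×1314 + 16×667 + 24×712 + 13×415 + 25×1153 + 25×683 + 58×1668 + 51×1424 + 45×1196 + 17×903
  = 379352
Sum of weights = 1314 + 667 + 712 + 415 + 1153 + 683 + 1668 + 1424 + 1196 + 903 = 10135
Weighted mean = 379352 / 10135 = 37.429896
Difference (unweighted minus weighted) = -5.3298964

-5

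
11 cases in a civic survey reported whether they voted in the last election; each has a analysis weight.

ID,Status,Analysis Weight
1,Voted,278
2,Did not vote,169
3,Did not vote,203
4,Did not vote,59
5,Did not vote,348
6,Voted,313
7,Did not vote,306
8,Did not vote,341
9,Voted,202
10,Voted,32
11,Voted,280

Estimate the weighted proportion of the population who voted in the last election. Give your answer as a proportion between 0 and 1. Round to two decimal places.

Sum of weights for 'Voted' = 278 + 313 + 202 + 32 + 280 = 1105
Total weight = 278 + 169 + 203 + 59 + 348 + 313 + 306 + 341 + 202 + 32 + 280 = 2531
Weighted proportion = 1105 / 2531 = 0.43658633

0.44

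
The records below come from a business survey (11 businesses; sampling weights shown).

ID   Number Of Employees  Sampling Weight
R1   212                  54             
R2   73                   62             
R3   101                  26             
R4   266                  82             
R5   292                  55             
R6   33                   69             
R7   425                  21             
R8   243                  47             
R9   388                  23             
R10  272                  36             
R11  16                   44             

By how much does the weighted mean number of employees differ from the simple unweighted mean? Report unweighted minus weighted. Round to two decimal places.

21.18

Unweighted sum = 212 + 73 + 101 + 266 + 292 + 33 + 425 + 243 + 388 + 272 + 16 = 2321
Unweighted mean = 2321 / 11 = 211
Weighted sum = 212×54 + 73×62 + 101×26 + 266×82 + 292×55 + 33×69 + 425×21 + 243×47 + 388×23 + 272×36 + 16×44
  = 98515
Sum of weights = 54 + 62 + 26 + 82 + 55 + 69 + 21 + 47 + 23 + 36 + 44 = 519
Weighted mean = 98515 / 519 = 189.81696
Difference (unweighted minus weighted) = 21.183044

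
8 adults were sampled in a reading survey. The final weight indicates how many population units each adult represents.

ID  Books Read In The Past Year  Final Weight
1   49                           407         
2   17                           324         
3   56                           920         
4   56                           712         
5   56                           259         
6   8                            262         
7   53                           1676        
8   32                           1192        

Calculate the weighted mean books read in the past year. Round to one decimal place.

45.3

Weighted sum = 49×407 + 17×324 + 56×920 + 56×712 + 56×259 + 8×262 + 53×1676 + 32×1192
  = 260415
Sum of weights = 407 + 324 + 920 + 712 + 259 + 262 + 1676 + 1192 = 5752
Weighted mean = 260415 / 5752 = 45.273818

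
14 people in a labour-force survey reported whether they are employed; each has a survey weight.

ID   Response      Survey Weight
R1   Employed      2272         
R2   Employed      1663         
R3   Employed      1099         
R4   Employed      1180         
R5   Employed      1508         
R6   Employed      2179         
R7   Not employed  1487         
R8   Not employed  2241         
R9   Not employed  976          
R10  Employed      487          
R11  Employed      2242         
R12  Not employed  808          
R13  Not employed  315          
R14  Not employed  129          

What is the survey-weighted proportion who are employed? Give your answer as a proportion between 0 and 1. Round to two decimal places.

Sum of weights for 'Employed' = 2272 + 1663 + 1099 + 1180 + 1508 + 2179 + 487 + 2242 = 12630
Total weight = 18586
Weighted proportion = 12630 / 18586 = 0.67954374

0.68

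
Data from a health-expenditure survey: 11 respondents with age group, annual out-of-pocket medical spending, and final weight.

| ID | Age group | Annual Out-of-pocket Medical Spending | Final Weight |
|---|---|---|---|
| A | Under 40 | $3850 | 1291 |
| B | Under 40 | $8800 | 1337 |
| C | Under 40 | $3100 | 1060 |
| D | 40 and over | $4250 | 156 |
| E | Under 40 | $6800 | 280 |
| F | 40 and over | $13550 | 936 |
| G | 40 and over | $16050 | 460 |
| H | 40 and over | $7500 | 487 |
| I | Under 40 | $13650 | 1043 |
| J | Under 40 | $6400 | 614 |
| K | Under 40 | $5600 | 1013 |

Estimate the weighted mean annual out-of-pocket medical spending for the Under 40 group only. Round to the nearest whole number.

Under 40 rows: A, B, C, E, I, J, K
Weighted sum = 45765300
Sum of weights = 1291 + 1337 + 1060 + 280 + 1043 + 614 + 1013 = 6638
Weighted mean = 45765300 / 6638 = 6894.4411

6894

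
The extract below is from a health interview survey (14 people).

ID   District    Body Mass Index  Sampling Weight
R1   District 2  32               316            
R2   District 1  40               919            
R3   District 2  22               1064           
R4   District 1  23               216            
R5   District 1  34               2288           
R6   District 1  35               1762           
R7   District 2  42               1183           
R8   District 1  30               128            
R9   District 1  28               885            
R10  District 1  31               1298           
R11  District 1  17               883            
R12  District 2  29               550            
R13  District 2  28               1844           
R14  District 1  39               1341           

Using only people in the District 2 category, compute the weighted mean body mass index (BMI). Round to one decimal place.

30.4

District 2 rows: R1, R3, R7, R12, R13
Weighted sum = 32×316 + 22×1064 + 42×1183 + 29×550 + 28×1844
  = 150788
Sum of weights = 316 + 1064 + 1183 + 550 + 1844 = 4957
Weighted mean = 150788 / 4957 = 30.419205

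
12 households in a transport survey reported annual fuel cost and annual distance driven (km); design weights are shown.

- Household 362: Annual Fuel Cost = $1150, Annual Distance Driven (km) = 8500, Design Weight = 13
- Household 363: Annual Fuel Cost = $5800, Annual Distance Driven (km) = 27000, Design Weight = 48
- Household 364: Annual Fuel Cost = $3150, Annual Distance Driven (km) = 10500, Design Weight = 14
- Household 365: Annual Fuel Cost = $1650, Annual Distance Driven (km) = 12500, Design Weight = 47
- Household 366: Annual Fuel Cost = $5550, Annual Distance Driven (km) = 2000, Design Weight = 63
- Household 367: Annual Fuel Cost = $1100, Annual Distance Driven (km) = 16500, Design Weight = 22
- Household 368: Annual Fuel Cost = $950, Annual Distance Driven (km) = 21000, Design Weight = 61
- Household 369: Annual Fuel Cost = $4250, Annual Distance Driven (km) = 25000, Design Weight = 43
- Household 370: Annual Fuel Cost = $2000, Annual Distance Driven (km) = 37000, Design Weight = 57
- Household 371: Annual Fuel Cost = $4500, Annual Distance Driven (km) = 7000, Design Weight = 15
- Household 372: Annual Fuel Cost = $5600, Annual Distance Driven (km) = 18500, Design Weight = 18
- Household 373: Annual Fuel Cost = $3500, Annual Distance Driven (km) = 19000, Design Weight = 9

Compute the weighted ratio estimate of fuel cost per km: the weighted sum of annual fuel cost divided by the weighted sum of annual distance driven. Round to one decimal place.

Σ wᵢ·y = 1150×13 + 5800×48 + 3150×14 + 1650×47 + 5550×63 + 1100×22 + 950×61 + 4250×43 + 2000×57 + 4500×15 + 5600×18 + 3500×9
  = 14950 + 278400 + 44100 + 77550 + 349650 + 24200 + 57950 + 182750 + 114000 + 67500 + 100800 + 31500 = 1343350
Σ wᵢ·x = 7704000
Ratio = 1343350 / 7704000 = 0.17437046

0.2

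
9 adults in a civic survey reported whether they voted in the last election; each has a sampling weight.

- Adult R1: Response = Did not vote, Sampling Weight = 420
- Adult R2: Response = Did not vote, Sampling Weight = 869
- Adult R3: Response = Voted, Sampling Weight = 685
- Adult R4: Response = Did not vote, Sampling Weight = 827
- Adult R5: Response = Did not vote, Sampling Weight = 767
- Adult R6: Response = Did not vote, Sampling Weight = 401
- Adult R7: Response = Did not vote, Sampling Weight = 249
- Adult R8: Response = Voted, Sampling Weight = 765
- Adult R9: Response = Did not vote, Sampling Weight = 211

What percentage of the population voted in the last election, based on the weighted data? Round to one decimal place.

Sum of weights for 'Voted' = 685 + 765 = 1450
Total weight = 420 + 869 + 685 + 827 + 767 + 401 + 249 + 765 + 211 = 5194
Weighted proportion = 1450 / 5194 = 0.27916827 → 27.916827%

27.9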